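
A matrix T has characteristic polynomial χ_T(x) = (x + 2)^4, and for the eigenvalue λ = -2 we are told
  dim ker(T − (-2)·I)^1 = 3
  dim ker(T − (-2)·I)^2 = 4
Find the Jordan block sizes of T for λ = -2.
Block sizes for λ = -2: [2, 1, 1]

From the dimensions of kernels of powers, the number of Jordan blocks of size at least j is d_j − d_{j−1} where d_j = dim ker(N^j) (with d_0 = 0). Computing the differences gives [3, 1].
The number of blocks of size exactly k is (#blocks of size ≥ k) − (#blocks of size ≥ k + 1), so the partition is: 2 block(s) of size 1, 1 block(s) of size 2.
In nonincreasing order the block sizes are [2, 1, 1].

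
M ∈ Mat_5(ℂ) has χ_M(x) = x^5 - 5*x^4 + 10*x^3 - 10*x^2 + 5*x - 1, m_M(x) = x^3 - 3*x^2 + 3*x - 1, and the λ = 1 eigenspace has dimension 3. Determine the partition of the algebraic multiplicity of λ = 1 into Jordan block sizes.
Block sizes for λ = 1: [3, 1, 1]

Step 1 — from the characteristic polynomial, algebraic multiplicity of λ = 1 is 5. From dim ker(M − (1)·I) = 3, there are exactly 3 Jordan blocks for λ = 1.
Step 2 — from the minimal polynomial, the factor (x − 1)^3 tells us the largest block for λ = 1 has size 3.
Step 3 — with total size 5, 3 blocks, and largest block 3, the block sizes (in nonincreasing order) are [3, 1, 1].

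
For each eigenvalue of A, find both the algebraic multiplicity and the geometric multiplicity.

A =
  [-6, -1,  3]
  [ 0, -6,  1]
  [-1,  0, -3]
λ = -5: alg = 3, geom = 1

Step 1 — factor the characteristic polynomial to read off the algebraic multiplicities:
  χ_A(x) = (x + 5)^3

Step 2 — compute geometric multiplicities via the rank-nullity identity g(λ) = n − rank(A − λI):
  rank(A − (-5)·I) = 2, so dim ker(A − (-5)·I) = n − 2 = 1

Summary:
  λ = -5: algebraic multiplicity = 3, geometric multiplicity = 1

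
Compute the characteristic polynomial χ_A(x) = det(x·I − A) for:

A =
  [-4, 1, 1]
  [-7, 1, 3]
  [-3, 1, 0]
x^3 + 3*x^2 + 3*x + 1

Expanding det(x·I − A) (e.g. by cofactor expansion or by noting that A is similar to its Jordan form J, which has the same characteristic polynomial as A) gives
  χ_A(x) = x^3 + 3*x^2 + 3*x + 1
which factors as (x + 1)^3. The eigenvalues (with algebraic multiplicities) are λ = -1 with multiplicity 3.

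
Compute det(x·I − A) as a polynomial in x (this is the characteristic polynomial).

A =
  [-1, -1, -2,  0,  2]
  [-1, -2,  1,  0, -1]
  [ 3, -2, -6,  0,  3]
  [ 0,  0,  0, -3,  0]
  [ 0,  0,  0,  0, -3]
x^5 + 15*x^4 + 90*x^3 + 270*x^2 + 405*x + 243

Expanding det(x·I − A) (e.g. by cofactor expansion or by noting that A is similar to its Jordan form J, which has the same characteristic polynomial as A) gives
  χ_A(x) = x^5 + 15*x^4 + 90*x^3 + 270*x^2 + 405*x + 243
which factors as (x + 3)^5. The eigenvalues (with algebraic multiplicities) are λ = -3 with multiplicity 5.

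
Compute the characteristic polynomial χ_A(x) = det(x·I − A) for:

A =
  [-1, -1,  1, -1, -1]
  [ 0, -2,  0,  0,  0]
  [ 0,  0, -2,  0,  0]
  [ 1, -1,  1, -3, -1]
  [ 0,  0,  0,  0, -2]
x^5 + 10*x^4 + 40*x^3 + 80*x^2 + 80*x + 32

Expanding det(x·I − A) (e.g. by cofactor expansion or by noting that A is similar to its Jordan form J, which has the same characteristic polynomial as A) gives
  χ_A(x) = x^5 + 10*x^4 + 40*x^3 + 80*x^2 + 80*x + 32
which factors as (x + 2)^5. The eigenvalues (with algebraic multiplicities) are λ = -2 with multiplicity 5.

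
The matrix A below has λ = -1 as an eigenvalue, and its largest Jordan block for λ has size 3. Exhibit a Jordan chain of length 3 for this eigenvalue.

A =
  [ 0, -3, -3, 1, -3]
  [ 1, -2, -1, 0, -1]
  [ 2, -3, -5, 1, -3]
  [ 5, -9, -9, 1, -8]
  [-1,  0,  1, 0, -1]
A Jordan chain for λ = -1 of length 3:
v_1 = (-1, 0, -1, -2, 0)ᵀ
v_2 = (0, 0, 0, -1, 0)ᵀ
v_3 = (0, 1, 0, 0, -1)ᵀ

Let N = A − (-1)·I. We want v_3 with N^3 v_3 = 0 but N^2 v_3 ≠ 0; then v_{j-1} := N · v_j for j = 3, …, 2.

Pick v_3 = (0, 1, 0, 0, -1)ᵀ.
Then v_2 = N · v_3 = (0, 0, 0, -1, 0)ᵀ.
Then v_1 = N · v_2 = (-1, 0, -1, -2, 0)ᵀ.

Sanity check: (A − (-1)·I) v_1 = (0, 0, 0, 0, 0)ᵀ = 0. ✓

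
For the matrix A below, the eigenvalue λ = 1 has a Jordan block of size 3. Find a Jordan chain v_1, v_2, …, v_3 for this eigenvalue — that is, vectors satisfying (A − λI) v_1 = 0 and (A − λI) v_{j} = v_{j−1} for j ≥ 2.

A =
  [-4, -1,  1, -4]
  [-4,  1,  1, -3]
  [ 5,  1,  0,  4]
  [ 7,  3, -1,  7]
A Jordan chain for λ = 1 of length 3:
v_1 = (6, 4, -6, -10)ᵀ
v_2 = (-5, -4, 5, 7)ᵀ
v_3 = (1, 0, 0, 0)ᵀ

Let N = A − (1)·I. We want v_3 with N^3 v_3 = 0 but N^2 v_3 ≠ 0; then v_{j-1} := N · v_j for j = 3, …, 2.

Pick v_3 = (1, 0, 0, 0)ᵀ.
Then v_2 = N · v_3 = (-5, -4, 5, 7)ᵀ.
Then v_1 = N · v_2 = (6, 4, -6, -10)ᵀ.

Sanity check: (A − (1)·I) v_1 = (0, 0, 0, 0)ᵀ = 0. ✓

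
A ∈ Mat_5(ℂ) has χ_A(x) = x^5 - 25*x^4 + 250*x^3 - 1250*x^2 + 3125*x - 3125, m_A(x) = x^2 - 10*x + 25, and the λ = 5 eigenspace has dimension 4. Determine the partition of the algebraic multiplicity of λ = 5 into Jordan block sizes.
Block sizes for λ = 5: [2, 1, 1, 1]

Step 1 — from the characteristic polynomial, algebraic multiplicity of λ = 5 is 5. From dim ker(A − (5)·I) = 4, there are exactly 4 Jordan blocks for λ = 5.
Step 2 — from the minimal polynomial, the factor (x − 5)^2 tells us the largest block for λ = 5 has size 2.
Step 3 — with total size 5, 4 blocks, and largest block 2, the block sizes (in nonincreasing order) are [2, 1, 1, 1].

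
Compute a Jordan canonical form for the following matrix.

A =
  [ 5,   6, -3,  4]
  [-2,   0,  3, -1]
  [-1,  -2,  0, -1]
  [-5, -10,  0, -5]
J_3(0) ⊕ J_1(0)

The characteristic polynomial is
  det(x·I − A) = x^4

Eigenvalues and multiplicities (the geometric multiplicity of λ is n − rank(A − λI), which equals the number of Jordan blocks for λ):
  λ = 0: algebraic multiplicity = 4, geometric multiplicity = 2

Determining the block sizes for each eigenvalue:
  λ = 0: with am = 4 and gm = 2, the partition is not yet determined (e.g. several partitions of 4 into 2 parts exist). Let N = A − (0)·I. Computing rank(N^1) = 2, rank(N^2) = 1, rank(N^3) = 0; the number of blocks of size ≥ j is rank(N^{j−1}) − rank(N^j), giving [2, 1, 1]. So we have 1 block(s) of size 3, 1 block(s) of size 1 → block sizes [3, 1]

Assembling the blocks gives a Jordan form
J =
  [0, 1, 0, 0]
  [0, 0, 1, 0]
  [0, 0, 0, 0]
  [0, 0, 0, 0]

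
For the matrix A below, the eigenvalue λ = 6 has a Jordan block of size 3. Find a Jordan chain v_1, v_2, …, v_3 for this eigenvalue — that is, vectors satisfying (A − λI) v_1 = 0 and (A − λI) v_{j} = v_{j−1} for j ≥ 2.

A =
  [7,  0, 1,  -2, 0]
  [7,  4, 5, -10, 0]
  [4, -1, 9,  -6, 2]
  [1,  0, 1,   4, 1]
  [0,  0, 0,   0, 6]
A Jordan chain for λ = 6 of length 3:
v_1 = (3, 3, 3, 3, 0)ᵀ
v_2 = (1, 7, 4, 1, 0)ᵀ
v_3 = (1, 0, 0, 0, 0)ᵀ

Let N = A − (6)·I. We want v_3 with N^3 v_3 = 0 but N^2 v_3 ≠ 0; then v_{j-1} := N · v_j for j = 3, …, 2.

Pick v_3 = (1, 0, 0, 0, 0)ᵀ.
Then v_2 = N · v_3 = (1, 7, 4, 1, 0)ᵀ.
Then v_1 = N · v_2 = (3, 3, 3, 3, 0)ᵀ.

Sanity check: (A − (6)·I) v_1 = (0, 0, 0, 0, 0)ᵀ = 0. ✓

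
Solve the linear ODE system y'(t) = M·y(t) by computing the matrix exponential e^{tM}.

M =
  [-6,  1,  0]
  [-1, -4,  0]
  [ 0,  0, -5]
e^{tM} =
  [-t*exp(-5*t) + exp(-5*t), t*exp(-5*t), 0]
  [-t*exp(-5*t), t*exp(-5*t) + exp(-5*t), 0]
  [0, 0, exp(-5*t)]

Strategy: write M = P · J · P⁻¹ where J is a Jordan canonical form, so e^{tM} = P · e^{tJ} · P⁻¹, and e^{tJ} can be computed block-by-block.

M has Jordan form
J =
  [-5,  1,  0]
  [ 0, -5,  0]
  [ 0,  0, -5]
(up to reordering of blocks).

Per-block formulas:
  For a 2×2 Jordan block J_2(-5): exp(t · J_2(-5)) = e^(-5t)·(I + t·N), where N is the 2×2 nilpotent shift.
  For a 1×1 block at λ = -5: exp(t · [-5]) = [e^(-5t)].

After assembling e^{tJ} and conjugating by P, we get:

e^{tM} =
  [-t*exp(-5*t) + exp(-5*t), t*exp(-5*t), 0]
  [-t*exp(-5*t), t*exp(-5*t) + exp(-5*t), 0]
  [0, 0, exp(-5*t)]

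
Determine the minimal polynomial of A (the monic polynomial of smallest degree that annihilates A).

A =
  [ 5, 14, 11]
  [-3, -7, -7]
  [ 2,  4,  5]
x^3 - 3*x^2 + 3*x - 1

The characteristic polynomial is χ_A(x) = (x - 1)^3, so the eigenvalues are known. The minimal polynomial is
  m_A(x) = Π_λ (x − λ)^{k_λ}
where k_λ is the size of the *largest* Jordan block for λ (equivalently, the smallest k with (A − λI)^k v = 0 for every generalised eigenvector v of λ).

  λ = 1: largest Jordan block has size 3, contributing (x − 1)^3

So m_A(x) = (x - 1)^3 = x^3 - 3*x^2 + 3*x - 1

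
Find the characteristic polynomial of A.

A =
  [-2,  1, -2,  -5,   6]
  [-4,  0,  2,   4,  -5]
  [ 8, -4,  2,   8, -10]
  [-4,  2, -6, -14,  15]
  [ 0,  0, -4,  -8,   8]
x^5 + 6*x^4 + 12*x^3 + 8*x^2

Expanding det(x·I − A) (e.g. by cofactor expansion or by noting that A is similar to its Jordan form J, which has the same characteristic polynomial as A) gives
  χ_A(x) = x^5 + 6*x^4 + 12*x^3 + 8*x^2
which factors as x^2*(x + 2)^3. The eigenvalues (with algebraic multiplicities) are λ = -2 with multiplicity 3, λ = 0 with multiplicity 2.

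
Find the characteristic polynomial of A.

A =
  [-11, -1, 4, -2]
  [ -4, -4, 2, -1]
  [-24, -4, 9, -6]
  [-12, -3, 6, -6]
x^4 + 12*x^3 + 54*x^2 + 108*x + 81

Expanding det(x·I − A) (e.g. by cofactor expansion or by noting that A is similar to its Jordan form J, which has the same characteristic polynomial as A) gives
  χ_A(x) = x^4 + 12*x^3 + 54*x^2 + 108*x + 81
which factors as (x + 3)^4. The eigenvalues (with algebraic multiplicities) are λ = -3 with multiplicity 4.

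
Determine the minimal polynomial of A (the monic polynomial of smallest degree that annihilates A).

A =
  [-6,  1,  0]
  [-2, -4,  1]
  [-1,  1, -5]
x^3 + 15*x^2 + 75*x + 125

The characteristic polynomial is χ_A(x) = (x + 5)^3, so the eigenvalues are known. The minimal polynomial is
  m_A(x) = Π_λ (x − λ)^{k_λ}
where k_λ is the size of the *largest* Jordan block for λ (equivalently, the smallest k with (A − λI)^k v = 0 for every generalised eigenvector v of λ).

  λ = -5: largest Jordan block has size 3, contributing (x + 5)^3

So m_A(x) = (x + 5)^3 = x^3 + 15*x^2 + 75*x + 125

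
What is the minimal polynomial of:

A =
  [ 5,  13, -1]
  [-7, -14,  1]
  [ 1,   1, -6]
x^3 + 15*x^2 + 75*x + 125

The characteristic polynomial is χ_A(x) = (x + 5)^3, so the eigenvalues are known. The minimal polynomial is
  m_A(x) = Π_λ (x − λ)^{k_λ}
where k_λ is the size of the *largest* Jordan block for λ (equivalently, the smallest k with (A − λI)^k v = 0 for every generalised eigenvector v of λ).

  λ = -5: largest Jordan block has size 3, contributing (x + 5)^3

So m_A(x) = (x + 5)^3 = x^3 + 15*x^2 + 75*x + 125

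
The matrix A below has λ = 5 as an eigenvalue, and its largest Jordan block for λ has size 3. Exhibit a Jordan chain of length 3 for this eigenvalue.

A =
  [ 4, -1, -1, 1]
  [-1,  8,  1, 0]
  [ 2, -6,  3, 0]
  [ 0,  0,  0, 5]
A Jordan chain for λ = 5 of length 3:
v_1 = (4, 4, -8, 0)ᵀ
v_2 = (-1, 3, -6, 0)ᵀ
v_3 = (0, 1, 0, 0)ᵀ

Let N = A − (5)·I. We want v_3 with N^3 v_3 = 0 but N^2 v_3 ≠ 0; then v_{j-1} := N · v_j for j = 3, …, 2.

Pick v_3 = (0, 1, 0, 0)ᵀ.
Then v_2 = N · v_3 = (-1, 3, -6, 0)ᵀ.
Then v_1 = N · v_2 = (4, 4, -8, 0)ᵀ.

Sanity check: (A − (5)·I) v_1 = (0, 0, 0, 0)ᵀ = 0. ✓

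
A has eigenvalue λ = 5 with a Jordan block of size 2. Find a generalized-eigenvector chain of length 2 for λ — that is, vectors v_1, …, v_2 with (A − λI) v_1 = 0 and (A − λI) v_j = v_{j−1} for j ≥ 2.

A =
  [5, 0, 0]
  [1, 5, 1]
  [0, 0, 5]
A Jordan chain for λ = 5 of length 2:
v_1 = (0, 1, 0)ᵀ
v_2 = (1, 0, 0)ᵀ

Let N = A − (5)·I. We want v_2 with N^2 v_2 = 0 but N^1 v_2 ≠ 0; then v_{j-1} := N · v_j for j = 2, …, 2.

Pick v_2 = (1, 0, 0)ᵀ.
Then v_1 = N · v_2 = (0, 1, 0)ᵀ.

Sanity check: (A − (5)·I) v_1 = (0, 0, 0)ᵀ = 0. ✓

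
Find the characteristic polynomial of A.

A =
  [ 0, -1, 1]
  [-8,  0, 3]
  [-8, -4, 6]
x^3 - 6*x^2 + 12*x - 8

Expanding det(x·I − A) (e.g. by cofactor expansion or by noting that A is similar to its Jordan form J, which has the same characteristic polynomial as A) gives
  χ_A(x) = x^3 - 6*x^2 + 12*x - 8
which factors as (x - 2)^3. The eigenvalues (with algebraic multiplicities) are λ = 2 with multiplicity 3.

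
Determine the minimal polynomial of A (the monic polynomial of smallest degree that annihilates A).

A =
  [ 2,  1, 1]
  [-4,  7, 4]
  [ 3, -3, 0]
x^2 - 6*x + 9

The characteristic polynomial is χ_A(x) = (x - 3)^3, so the eigenvalues are known. The minimal polynomial is
  m_A(x) = Π_λ (x − λ)^{k_λ}
where k_λ is the size of the *largest* Jordan block for λ (equivalently, the smallest k with (A − λI)^k v = 0 for every generalised eigenvector v of λ).

  λ = 3: largest Jordan block has size 2, contributing (x − 3)^2

So m_A(x) = (x - 3)^2 = x^2 - 6*x + 9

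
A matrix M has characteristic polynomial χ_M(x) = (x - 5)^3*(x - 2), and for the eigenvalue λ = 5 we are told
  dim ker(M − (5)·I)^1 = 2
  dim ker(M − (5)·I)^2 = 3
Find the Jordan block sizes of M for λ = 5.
Block sizes for λ = 5: [2, 1]

From the dimensions of kernels of powers, the number of Jordan blocks of size at least j is d_j − d_{j−1} where d_j = dim ker(N^j) (with d_0 = 0). Computing the differences gives [2, 1].
The number of blocks of size exactly k is (#blocks of size ≥ k) − (#blocks of size ≥ k + 1), so the partition is: 1 block(s) of size 1, 1 block(s) of size 2.
In nonincreasing order the block sizes are [2, 1].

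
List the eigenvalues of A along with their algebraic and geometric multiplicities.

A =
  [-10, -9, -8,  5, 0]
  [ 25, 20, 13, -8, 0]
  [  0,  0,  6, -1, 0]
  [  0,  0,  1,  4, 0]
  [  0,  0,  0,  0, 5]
λ = 5: alg = 5, geom = 3

Step 1 — factor the characteristic polynomial to read off the algebraic multiplicities:
  χ_A(x) = (x - 5)^5

Step 2 — compute geometric multiplicities via the rank-nullity identity g(λ) = n − rank(A − λI):
  rank(A − (5)·I) = 2, so dim ker(A − (5)·I) = n − 2 = 3

Summary:
  λ = 5: algebraic multiplicity = 5, geometric multiplicity = 3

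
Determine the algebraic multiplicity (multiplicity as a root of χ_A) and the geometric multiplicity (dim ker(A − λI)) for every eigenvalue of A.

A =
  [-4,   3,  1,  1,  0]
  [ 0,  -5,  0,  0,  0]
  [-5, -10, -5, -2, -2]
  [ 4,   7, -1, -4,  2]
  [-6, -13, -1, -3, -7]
λ = -5: alg = 5, geom = 3

Step 1 — factor the characteristic polynomial to read off the algebraic multiplicities:
  χ_A(x) = (x + 5)^5

Step 2 — compute geometric multiplicities via the rank-nullity identity g(λ) = n − rank(A − λI):
  rank(A − (-5)·I) = 2, so dim ker(A − (-5)·I) = n − 2 = 3

Summary:
  λ = -5: algebraic multiplicity = 5, geometric multiplicity = 3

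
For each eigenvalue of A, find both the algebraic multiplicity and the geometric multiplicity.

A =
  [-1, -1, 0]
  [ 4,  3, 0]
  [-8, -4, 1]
λ = 1: alg = 3, geom = 2

Step 1 — factor the characteristic polynomial to read off the algebraic multiplicities:
  χ_A(x) = (x - 1)^3

Step 2 — compute geometric multiplicities via the rank-nullity identity g(λ) = n − rank(A − λI):
  rank(A − (1)·I) = 1, so dim ker(A − (1)·I) = n − 1 = 2

Summary:
  λ = 1: algebraic multiplicity = 3, geometric multiplicity = 2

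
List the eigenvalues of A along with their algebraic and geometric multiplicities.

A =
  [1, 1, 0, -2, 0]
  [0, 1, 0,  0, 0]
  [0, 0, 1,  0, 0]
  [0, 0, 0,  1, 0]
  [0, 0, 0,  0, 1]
λ = 1: alg = 5, geom = 4

Step 1 — factor the characteristic polynomial to read off the algebraic multiplicities:
  χ_A(x) = (x - 1)^5

Step 2 — compute geometric multiplicities via the rank-nullity identity g(λ) = n − rank(A − λI):
  rank(A − (1)·I) = 1, so dim ker(A − (1)·I) = n − 1 = 4

Summary:
  λ = 1: algebraic multiplicity = 5, geometric multiplicity = 4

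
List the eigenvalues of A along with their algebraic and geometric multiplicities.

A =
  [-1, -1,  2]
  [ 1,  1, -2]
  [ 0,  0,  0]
λ = 0: alg = 3, geom = 2

Step 1 — factor the characteristic polynomial to read off the algebraic multiplicities:
  χ_A(x) = x^3

Step 2 — compute geometric multiplicities via the rank-nullity identity g(λ) = n − rank(A − λI):
  rank(A − (0)·I) = 1, so dim ker(A − (0)·I) = n − 1 = 2

Summary:
  λ = 0: algebraic multiplicity = 3, geometric multiplicity = 2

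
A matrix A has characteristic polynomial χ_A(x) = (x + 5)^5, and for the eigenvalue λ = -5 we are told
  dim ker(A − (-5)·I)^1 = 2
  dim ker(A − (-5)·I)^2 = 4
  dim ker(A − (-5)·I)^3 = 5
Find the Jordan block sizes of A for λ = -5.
Block sizes for λ = -5: [3, 2]

From the dimensions of kernels of powers, the number of Jordan blocks of size at least j is d_j − d_{j−1} where d_j = dim ker(N^j) (with d_0 = 0). Computing the differences gives [2, 2, 1].
The number of blocks of size exactly k is (#blocks of size ≥ k) − (#blocks of size ≥ k + 1), so the partition is: 1 block(s) of size 2, 1 block(s) of size 3.
In nonincreasing order the block sizes are [3, 2].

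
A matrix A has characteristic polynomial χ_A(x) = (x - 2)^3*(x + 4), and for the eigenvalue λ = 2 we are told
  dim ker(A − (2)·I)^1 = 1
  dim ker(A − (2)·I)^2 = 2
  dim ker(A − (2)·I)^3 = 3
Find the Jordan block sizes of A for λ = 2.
Block sizes for λ = 2: [3]

From the dimensions of kernels of powers, the number of Jordan blocks of size at least j is d_j − d_{j−1} where d_j = dim ker(N^j) (with d_0 = 0). Computing the differences gives [1, 1, 1].
The number of blocks of size exactly k is (#blocks of size ≥ k) − (#blocks of size ≥ k + 1), so the partition is: 1 block(s) of size 3.
In nonincreasing order the block sizes are [3].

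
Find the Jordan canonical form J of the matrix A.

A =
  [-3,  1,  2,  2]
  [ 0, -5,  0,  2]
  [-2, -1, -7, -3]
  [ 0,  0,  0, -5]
J_2(-5) ⊕ J_2(-5)

The characteristic polynomial is
  det(x·I − A) = x^4 + 20*x^3 + 150*x^2 + 500*x + 625 = (x + 5)^4

Eigenvalues and multiplicities (the geometric multiplicity of λ is n − rank(A − λI), which equals the number of Jordan blocks for λ):
  λ = -5: algebraic multiplicity = 4, geometric multiplicity = 2

Determining the block sizes for each eigenvalue:
  λ = -5: with am = 4 and gm = 2, the partition is not yet determined (e.g. several partitions of 4 into 2 parts exist). Let N = A − (-5)·I. Computing rank(N^1) = 2, rank(N^2) = 0; the number of blocks of size ≥ j is rank(N^{j−1}) − rank(N^j), giving [2, 2]. So we have 2 block(s) of size 2 → block sizes [2, 2]

Assembling the blocks gives a Jordan form
J =
  [-5,  1,  0,  0]
  [ 0, -5,  0,  0]
  [ 0,  0, -5,  1]
  [ 0,  0,  0, -5]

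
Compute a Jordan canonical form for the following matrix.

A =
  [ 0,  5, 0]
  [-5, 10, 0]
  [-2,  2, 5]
J_2(5) ⊕ J_1(5)

The characteristic polynomial is
  det(x·I − A) = x^3 - 15*x^2 + 75*x - 125 = (x - 5)^3

Eigenvalues and multiplicities (the geometric multiplicity of λ is n − rank(A − λI), which equals the number of Jordan blocks for λ):
  λ = 5: algebraic multiplicity = 3, geometric multiplicity = 2

Determining the block sizes for each eigenvalue:
  λ = 5: 2 blocks summing to 3 forces exactly one block of size 2 and the rest size 1 → block sizes [2, 1]

Assembling the blocks gives a Jordan form
J =
  [5, 1, 0]
  [0, 5, 0]
  [0, 0, 5]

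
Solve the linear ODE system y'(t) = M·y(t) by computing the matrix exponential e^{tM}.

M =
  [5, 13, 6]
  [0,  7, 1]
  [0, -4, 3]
e^{tM} =
  [exp(5*t), t^2*exp(5*t) + 13*t*exp(5*t), t^2*exp(5*t)/2 + 6*t*exp(5*t)]
  [0, 2*t*exp(5*t) + exp(5*t), t*exp(5*t)]
  [0, -4*t*exp(5*t), -2*t*exp(5*t) + exp(5*t)]

Strategy: write M = P · J · P⁻¹ where J is a Jordan canonical form, so e^{tM} = P · e^{tJ} · P⁻¹, and e^{tJ} can be computed block-by-block.

M has Jordan form
J =
  [5, 1, 0]
  [0, 5, 1]
  [0, 0, 5]
(up to reordering of blocks).

Per-block formulas:
  For a 3×3 Jordan block J_3(5): exp(t · J_3(5)) = e^(5t)·(I + t·N + (t^2/2)·N^2), where N is the 3×3 nilpotent shift.

After assembling e^{tJ} and conjugating by P, we get:

e^{tM} =
  [exp(5*t), t^2*exp(5*t) + 13*t*exp(5*t), t^2*exp(5*t)/2 + 6*t*exp(5*t)]
  [0, 2*t*exp(5*t) + exp(5*t), t*exp(5*t)]
  [0, -4*t*exp(5*t), -2*t*exp(5*t) + exp(5*t)]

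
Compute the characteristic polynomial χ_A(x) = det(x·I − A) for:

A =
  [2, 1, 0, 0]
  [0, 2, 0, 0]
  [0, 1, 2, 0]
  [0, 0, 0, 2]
x^4 - 8*x^3 + 24*x^2 - 32*x + 16

Expanding det(x·I − A) (e.g. by cofactor expansion or by noting that A is similar to its Jordan form J, which has the same characteristic polynomial as A) gives
  χ_A(x) = x^4 - 8*x^3 + 24*x^2 - 32*x + 16
which factors as (x - 2)^4. The eigenvalues (with algebraic multiplicities) are λ = 2 with multiplicity 4.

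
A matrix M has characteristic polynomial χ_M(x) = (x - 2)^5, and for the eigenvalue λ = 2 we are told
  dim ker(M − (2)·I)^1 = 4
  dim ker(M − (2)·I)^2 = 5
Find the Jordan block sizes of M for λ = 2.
Block sizes for λ = 2: [2, 1, 1, 1]

From the dimensions of kernels of powers, the number of Jordan blocks of size at least j is d_j − d_{j−1} where d_j = dim ker(N^j) (with d_0 = 0). Computing the differences gives [4, 1].
The number of blocks of size exactly k is (#blocks of size ≥ k) − (#blocks of size ≥ k + 1), so the partition is: 3 block(s) of size 1, 1 block(s) of size 2.
In nonincreasing order the block sizes are [2, 1, 1, 1].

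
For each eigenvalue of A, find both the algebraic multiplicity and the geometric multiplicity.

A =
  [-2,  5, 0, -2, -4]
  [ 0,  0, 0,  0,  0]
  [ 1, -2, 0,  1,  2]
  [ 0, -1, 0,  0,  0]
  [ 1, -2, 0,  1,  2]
λ = 0: alg = 5, geom = 3

Step 1 — factor the characteristic polynomial to read off the algebraic multiplicities:
  χ_A(x) = x^5

Step 2 — compute geometric multiplicities via the rank-nullity identity g(λ) = n − rank(A − λI):
  rank(A − (0)·I) = 2, so dim ker(A − (0)·I) = n − 2 = 3

Summary:
  λ = 0: algebraic multiplicity = 5, geometric multiplicity = 3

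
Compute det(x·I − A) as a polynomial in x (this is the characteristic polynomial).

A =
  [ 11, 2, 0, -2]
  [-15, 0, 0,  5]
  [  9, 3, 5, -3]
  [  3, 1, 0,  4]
x^4 - 20*x^3 + 150*x^2 - 500*x + 625

Expanding det(x·I − A) (e.g. by cofactor expansion or by noting that A is similar to its Jordan form J, which has the same characteristic polynomial as A) gives
  χ_A(x) = x^4 - 20*x^3 + 150*x^2 - 500*x + 625
which factors as (x - 5)^4. The eigenvalues (with algebraic multiplicities) are λ = 5 with multiplicity 4.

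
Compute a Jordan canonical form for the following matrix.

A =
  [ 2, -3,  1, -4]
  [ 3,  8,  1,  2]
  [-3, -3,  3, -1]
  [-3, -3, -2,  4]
J_1(2) ⊕ J_2(5) ⊕ J_1(5)

The characteristic polynomial is
  det(x·I − A) = x^4 - 17*x^3 + 105*x^2 - 275*x + 250 = (x - 5)^3*(x - 2)

Eigenvalues and multiplicities (the geometric multiplicity of λ is n − rank(A − λI), which equals the number of Jordan blocks for λ):
  λ = 2: algebraic multiplicity = 1, geometric multiplicity = 1
  λ = 5: algebraic multiplicity = 3, geometric multiplicity = 2

Determining the block sizes for each eigenvalue:
  λ = 2: one block (gm = 1), so the single block has size am = 1 → block sizes [1]
  λ = 5: 2 blocks summing to 3 forces exactly one block of size 2 and the rest size 1 → block sizes [2, 1]

Assembling the blocks gives a Jordan form
J =
  [2, 0, 0, 0]
  [0, 5, 1, 0]
  [0, 0, 5, 0]
  [0, 0, 0, 5]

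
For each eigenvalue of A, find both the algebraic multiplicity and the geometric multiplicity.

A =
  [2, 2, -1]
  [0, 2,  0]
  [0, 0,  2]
λ = 2: alg = 3, geom = 2

Step 1 — factor the characteristic polynomial to read off the algebraic multiplicities:
  χ_A(x) = (x - 2)^3

Step 2 — compute geometric multiplicities via the rank-nullity identity g(λ) = n − rank(A − λI):
  rank(A − (2)·I) = 1, so dim ker(A − (2)·I) = n − 1 = 2

Summary:
  λ = 2: algebraic multiplicity = 3, geometric multiplicity = 2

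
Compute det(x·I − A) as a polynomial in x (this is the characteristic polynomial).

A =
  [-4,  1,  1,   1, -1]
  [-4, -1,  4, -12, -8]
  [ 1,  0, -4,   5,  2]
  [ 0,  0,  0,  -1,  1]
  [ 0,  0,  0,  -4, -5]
x^5 + 15*x^4 + 90*x^3 + 270*x^2 + 405*x + 243

Expanding det(x·I − A) (e.g. by cofactor expansion or by noting that A is similar to its Jordan form J, which has the same characteristic polynomial as A) gives
  χ_A(x) = x^5 + 15*x^4 + 90*x^3 + 270*x^2 + 405*x + 243
which factors as (x + 3)^5. The eigenvalues (with algebraic multiplicities) are λ = -3 with multiplicity 5.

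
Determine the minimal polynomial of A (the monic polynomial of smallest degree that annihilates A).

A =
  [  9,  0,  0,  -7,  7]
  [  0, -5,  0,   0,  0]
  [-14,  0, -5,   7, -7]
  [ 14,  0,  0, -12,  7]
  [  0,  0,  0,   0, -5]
x^2 + 3*x - 10

The characteristic polynomial is χ_A(x) = (x - 2)*(x + 5)^4, so the eigenvalues are known. The minimal polynomial is
  m_A(x) = Π_λ (x − λ)^{k_λ}
where k_λ is the size of the *largest* Jordan block for λ (equivalently, the smallest k with (A − λI)^k v = 0 for every generalised eigenvector v of λ).

  λ = -5: largest Jordan block has size 1, contributing (x + 5)
  λ = 2: largest Jordan block has size 1, contributing (x − 2)

So m_A(x) = (x - 2)*(x + 5) = x^2 + 3*x - 10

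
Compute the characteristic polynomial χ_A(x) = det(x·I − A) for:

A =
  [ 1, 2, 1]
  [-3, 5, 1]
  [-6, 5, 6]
x^3 - 12*x^2 + 48*x - 64

Expanding det(x·I − A) (e.g. by cofactor expansion or by noting that A is similar to its Jordan form J, which has the same characteristic polynomial as A) gives
  χ_A(x) = x^3 - 12*x^2 + 48*x - 64
which factors as (x - 4)^3. The eigenvalues (with algebraic multiplicities) are λ = 4 with multiplicity 3.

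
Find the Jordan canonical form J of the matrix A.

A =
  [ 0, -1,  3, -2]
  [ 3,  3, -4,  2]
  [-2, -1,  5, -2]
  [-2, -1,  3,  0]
J_3(2) ⊕ J_1(2)

The characteristic polynomial is
  det(x·I − A) = x^4 - 8*x^3 + 24*x^2 - 32*x + 16 = (x - 2)^4

Eigenvalues and multiplicities (the geometric multiplicity of λ is n − rank(A − λI), which equals the number of Jordan blocks for λ):
  λ = 2: algebraic multiplicity = 4, geometric multiplicity = 2

Determining the block sizes for each eigenvalue:
  λ = 2: with am = 4 and gm = 2, the partition is not yet determined (e.g. several partitions of 4 into 2 parts exist). Let N = A − (2)·I. Computing rank(N^1) = 2, rank(N^2) = 1, rank(N^3) = 0; the number of blocks of size ≥ j is rank(N^{j−1}) − rank(N^j), giving [2, 1, 1]. So we have 1 block(s) of size 3, 1 block(s) of size 1 → block sizes [3, 1]

Assembling the blocks gives a Jordan form
J =
  [2, 1, 0, 0]
  [0, 2, 1, 0]
  [0, 0, 2, 0]
  [0, 0, 0, 2]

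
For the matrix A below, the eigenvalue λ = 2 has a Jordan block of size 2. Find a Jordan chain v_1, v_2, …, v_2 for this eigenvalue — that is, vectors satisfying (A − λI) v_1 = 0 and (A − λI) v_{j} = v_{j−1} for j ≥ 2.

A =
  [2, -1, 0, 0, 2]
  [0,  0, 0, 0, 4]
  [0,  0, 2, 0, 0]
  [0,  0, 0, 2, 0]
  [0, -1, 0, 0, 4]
A Jordan chain for λ = 2 of length 2:
v_1 = (-1, -2, 0, 0, -1)ᵀ
v_2 = (0, 1, 0, 0, 0)ᵀ

Let N = A − (2)·I. We want v_2 with N^2 v_2 = 0 but N^1 v_2 ≠ 0; then v_{j-1} := N · v_j for j = 2, …, 2.

Pick v_2 = (0, 1, 0, 0, 0)ᵀ.
Then v_1 = N · v_2 = (-1, -2, 0, 0, -1)ᵀ.

Sanity check: (A − (2)·I) v_1 = (0, 0, 0, 0, 0)ᵀ = 0. ✓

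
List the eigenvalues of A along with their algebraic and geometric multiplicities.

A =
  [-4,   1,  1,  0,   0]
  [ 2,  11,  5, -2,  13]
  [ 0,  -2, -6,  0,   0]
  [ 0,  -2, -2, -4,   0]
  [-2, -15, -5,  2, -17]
λ = -4: alg = 5, geom = 3

Step 1 — factor the characteristic polynomial to read off the algebraic multiplicities:
  χ_A(x) = (x + 4)^5

Step 2 — compute geometric multiplicities via the rank-nullity identity g(λ) = n − rank(A − λI):
  rank(A − (-4)·I) = 2, so dim ker(A − (-4)·I) = n − 2 = 3

Summary:
  λ = -4: algebraic multiplicity = 5, geometric multiplicity = 3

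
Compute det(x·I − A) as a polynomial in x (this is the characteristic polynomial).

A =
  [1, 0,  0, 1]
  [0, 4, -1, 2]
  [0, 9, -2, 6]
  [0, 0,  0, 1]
x^4 - 4*x^3 + 6*x^2 - 4*x + 1

Expanding det(x·I − A) (e.g. by cofactor expansion or by noting that A is similar to its Jordan form J, which has the same characteristic polynomial as A) gives
  χ_A(x) = x^4 - 4*x^3 + 6*x^2 - 4*x + 1
which factors as (x - 1)^4. The eigenvalues (with algebraic multiplicities) are λ = 1 with multiplicity 4.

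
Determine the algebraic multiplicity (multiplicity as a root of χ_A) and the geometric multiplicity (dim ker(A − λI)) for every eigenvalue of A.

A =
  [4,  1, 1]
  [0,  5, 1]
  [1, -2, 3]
λ = 4: alg = 3, geom = 1

Step 1 — factor the characteristic polynomial to read off the algebraic multiplicities:
  χ_A(x) = (x - 4)^3

Step 2 — compute geometric multiplicities via the rank-nullity identity g(λ) = n − rank(A − λI):
  rank(A − (4)·I) = 2, so dim ker(A − (4)·I) = n − 2 = 1

Summary:
  λ = 4: algebraic multiplicity = 3, geometric multiplicity = 1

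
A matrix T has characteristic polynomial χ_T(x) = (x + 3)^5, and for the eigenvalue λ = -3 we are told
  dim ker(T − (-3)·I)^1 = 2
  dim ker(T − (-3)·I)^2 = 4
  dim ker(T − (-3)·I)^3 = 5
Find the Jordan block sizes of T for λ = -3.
Block sizes for λ = -3: [3, 2]

From the dimensions of kernels of powers, the number of Jordan blocks of size at least j is d_j − d_{j−1} where d_j = dim ker(N^j) (with d_0 = 0). Computing the differences gives [2, 2, 1].
The number of blocks of size exactly k is (#blocks of size ≥ k) − (#blocks of size ≥ k + 1), so the partition is: 1 block(s) of size 2, 1 block(s) of size 3.
In nonincreasing order the block sizes are [3, 2].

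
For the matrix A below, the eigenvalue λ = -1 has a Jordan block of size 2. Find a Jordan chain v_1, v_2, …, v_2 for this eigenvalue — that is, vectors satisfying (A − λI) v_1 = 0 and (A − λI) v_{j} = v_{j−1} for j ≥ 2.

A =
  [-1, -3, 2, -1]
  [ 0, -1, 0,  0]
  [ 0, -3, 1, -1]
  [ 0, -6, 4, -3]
A Jordan chain for λ = -1 of length 2:
v_1 = (-3, 0, -3, -6)ᵀ
v_2 = (0, 1, 0, 0)ᵀ

Let N = A − (-1)·I. We want v_2 with N^2 v_2 = 0 but N^1 v_2 ≠ 0; then v_{j-1} := N · v_j for j = 2, …, 2.

Pick v_2 = (0, 1, 0, 0)ᵀ.
Then v_1 = N · v_2 = (-3, 0, -3, -6)ᵀ.

Sanity check: (A − (-1)·I) v_1 = (0, 0, 0, 0)ᵀ = 0. ✓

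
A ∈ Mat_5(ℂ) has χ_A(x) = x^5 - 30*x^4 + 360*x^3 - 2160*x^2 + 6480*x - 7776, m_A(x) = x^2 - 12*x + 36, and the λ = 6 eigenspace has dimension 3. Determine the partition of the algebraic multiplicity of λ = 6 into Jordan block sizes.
Block sizes for λ = 6: [2, 2, 1]

Step 1 — from the characteristic polynomial, algebraic multiplicity of λ = 6 is 5. From dim ker(A − (6)·I) = 3, there are exactly 3 Jordan blocks for λ = 6.
Step 2 — from the minimal polynomial, the factor (x − 6)^2 tells us the largest block for λ = 6 has size 2.
Step 3 — with total size 5, 3 blocks, and largest block 2, the block sizes (in nonincreasing order) are [2, 2, 1].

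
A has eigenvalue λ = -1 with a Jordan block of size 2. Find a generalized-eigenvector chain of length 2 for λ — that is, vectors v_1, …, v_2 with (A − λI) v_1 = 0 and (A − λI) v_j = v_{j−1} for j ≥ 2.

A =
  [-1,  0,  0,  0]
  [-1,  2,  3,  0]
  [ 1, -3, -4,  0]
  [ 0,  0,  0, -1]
A Jordan chain for λ = -1 of length 2:
v_1 = (0, -1, 1, 0)ᵀ
v_2 = (1, 0, 0, 0)ᵀ

Let N = A − (-1)·I. We want v_2 with N^2 v_2 = 0 but N^1 v_2 ≠ 0; then v_{j-1} := N · v_j for j = 2, …, 2.

Pick v_2 = (1, 0, 0, 0)ᵀ.
Then v_1 = N · v_2 = (0, -1, 1, 0)ᵀ.

Sanity check: (A − (-1)·I) v_1 = (0, 0, 0, 0)ᵀ = 0. ✓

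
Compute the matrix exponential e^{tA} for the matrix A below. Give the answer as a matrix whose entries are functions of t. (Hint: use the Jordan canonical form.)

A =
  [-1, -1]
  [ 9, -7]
e^{tA} =
  [3*t*exp(-4*t) + exp(-4*t), -t*exp(-4*t)]
  [9*t*exp(-4*t), -3*t*exp(-4*t) + exp(-4*t)]

Strategy: write A = P · J · P⁻¹ where J is a Jordan canonical form, so e^{tA} = P · e^{tJ} · P⁻¹, and e^{tJ} can be computed block-by-block.

A has Jordan form
J =
  [-4,  1]
  [ 0, -4]
(up to reordering of blocks).

Per-block formulas:
  For a 2×2 Jordan block J_2(-4): exp(t · J_2(-4)) = e^(-4t)·(I + t·N), where N is the 2×2 nilpotent shift.

After assembling e^{tJ} and conjugating by P, we get:

e^{tA} =
  [3*t*exp(-4*t) + exp(-4*t), -t*exp(-4*t)]
  [9*t*exp(-4*t), -3*t*exp(-4*t) + exp(-4*t)]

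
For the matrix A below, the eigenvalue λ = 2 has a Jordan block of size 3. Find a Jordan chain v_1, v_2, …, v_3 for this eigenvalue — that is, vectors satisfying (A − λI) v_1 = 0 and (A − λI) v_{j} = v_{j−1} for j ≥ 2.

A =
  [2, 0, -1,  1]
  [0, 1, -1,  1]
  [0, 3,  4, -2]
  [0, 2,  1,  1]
A Jordan chain for λ = 2 of length 3:
v_1 = (-1, 0, -1, -1)ᵀ
v_2 = (0, -1, 3, 2)ᵀ
v_3 = (0, 1, 0, 0)ᵀ

Let N = A − (2)·I. We want v_3 with N^3 v_3 = 0 but N^2 v_3 ≠ 0; then v_{j-1} := N · v_j for j = 3, …, 2.

Pick v_3 = (0, 1, 0, 0)ᵀ.
Then v_2 = N · v_3 = (0, -1, 3, 2)ᵀ.
Then v_1 = N · v_2 = (-1, 0, -1, -1)ᵀ.

Sanity check: (A − (2)·I) v_1 = (0, 0, 0, 0)ᵀ = 0. ✓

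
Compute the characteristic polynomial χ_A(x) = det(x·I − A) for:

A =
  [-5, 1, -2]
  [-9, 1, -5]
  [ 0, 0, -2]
x^3 + 6*x^2 + 12*x + 8

Expanding det(x·I − A) (e.g. by cofactor expansion or by noting that A is similar to its Jordan form J, which has the same characteristic polynomial as A) gives
  χ_A(x) = x^3 + 6*x^2 + 12*x + 8
which factors as (x + 2)^3. The eigenvalues (with algebraic multiplicities) are λ = -2 with multiplicity 3.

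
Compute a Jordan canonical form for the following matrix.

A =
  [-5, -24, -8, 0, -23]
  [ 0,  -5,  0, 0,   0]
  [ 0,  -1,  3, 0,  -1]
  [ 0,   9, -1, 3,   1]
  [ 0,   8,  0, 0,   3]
J_2(-5) ⊕ J_3(3)

The characteristic polynomial is
  det(x·I − A) = x^5 + x^4 - 38*x^3 + 18*x^2 + 405*x - 675 = (x - 3)^3*(x + 5)^2

Eigenvalues and multiplicities (the geometric multiplicity of λ is n − rank(A − λI), which equals the number of Jordan blocks for λ):
  λ = -5: algebraic multiplicity = 2, geometric multiplicity = 1
  λ = 3: algebraic multiplicity = 3, geometric multiplicity = 1

Determining the block sizes for each eigenvalue:
  λ = -5: one block (gm = 1), so the single block has size am = 2 → block sizes [2]
  λ = 3: one block (gm = 1), so the single block has size am = 3 → block sizes [3]

Assembling the blocks gives a Jordan form
J =
  [-5,  1, 0, 0, 0]
  [ 0, -5, 0, 0, 0]
  [ 0,  0, 3, 1, 0]
  [ 0,  0, 0, 3, 1]
  [ 0,  0, 0, 0, 3]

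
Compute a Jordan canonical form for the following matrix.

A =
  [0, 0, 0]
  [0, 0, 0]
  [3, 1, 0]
J_2(0) ⊕ J_1(0)

The characteristic polynomial is
  det(x·I − A) = x^3

Eigenvalues and multiplicities (the geometric multiplicity of λ is n − rank(A − λI), which equals the number of Jordan blocks for λ):
  λ = 0: algebraic multiplicity = 3, geometric multiplicity = 2

Determining the block sizes for each eigenvalue:
  λ = 0: 2 blocks summing to 3 forces exactly one block of size 2 and the rest size 1 → block sizes [2, 1]

Assembling the blocks gives a Jordan form
J =
  [0, 1, 0]
  [0, 0, 0]
  [0, 0, 0]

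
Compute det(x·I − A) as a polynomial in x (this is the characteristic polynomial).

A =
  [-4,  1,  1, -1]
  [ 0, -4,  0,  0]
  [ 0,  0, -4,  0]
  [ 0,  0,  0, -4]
x^4 + 16*x^3 + 96*x^2 + 256*x + 256

Expanding det(x·I − A) (e.g. by cofactor expansion or by noting that A is similar to its Jordan form J, which has the same characteristic polynomial as A) gives
  χ_A(x) = x^4 + 16*x^3 + 96*x^2 + 256*x + 256
which factors as (x + 4)^4. The eigenvalues (with algebraic multiplicities) are λ = -4 with multiplicity 4.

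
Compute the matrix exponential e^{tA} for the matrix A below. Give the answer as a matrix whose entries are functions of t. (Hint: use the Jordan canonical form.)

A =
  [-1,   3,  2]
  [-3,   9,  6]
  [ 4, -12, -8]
e^{tA} =
  [1 - t, 3*t, 2*t]
  [-3*t, 9*t + 1, 6*t]
  [4*t, -12*t, 1 - 8*t]

Strategy: write A = P · J · P⁻¹ where J is a Jordan canonical form, so e^{tA} = P · e^{tJ} · P⁻¹, and e^{tJ} can be computed block-by-block.

A has Jordan form
J =
  [0, 1, 0]
  [0, 0, 0]
  [0, 0, 0]
(up to reordering of blocks).

Per-block formulas:
  For a 2×2 Jordan block J_2(0): exp(t · J_2(0)) = e^(0t)·(I + t·N), where N is the 2×2 nilpotent shift.
  For a 1×1 block at λ = 0: exp(t · [0]) = [e^(0t)].

After assembling e^{tJ} and conjugating by P, we get:

e^{tA} =
  [1 - t, 3*t, 2*t]
  [-3*t, 9*t + 1, 6*t]
  [4*t, -12*t, 1 - 8*t]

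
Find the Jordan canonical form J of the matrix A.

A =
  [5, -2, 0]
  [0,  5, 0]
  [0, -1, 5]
J_2(5) ⊕ J_1(5)

The characteristic polynomial is
  det(x·I − A) = x^3 - 15*x^2 + 75*x - 125 = (x - 5)^3

Eigenvalues and multiplicities (the geometric multiplicity of λ is n − rank(A − λI), which equals the number of Jordan blocks for λ):
  λ = 5: algebraic multiplicity = 3, geometric multiplicity = 2

Determining the block sizes for each eigenvalue:
  λ = 5: 2 blocks summing to 3 forces exactly one block of size 2 and the rest size 1 → block sizes [2, 1]

Assembling the blocks gives a Jordan form
J =
  [5, 1, 0]
  [0, 5, 0]
  [0, 0, 5]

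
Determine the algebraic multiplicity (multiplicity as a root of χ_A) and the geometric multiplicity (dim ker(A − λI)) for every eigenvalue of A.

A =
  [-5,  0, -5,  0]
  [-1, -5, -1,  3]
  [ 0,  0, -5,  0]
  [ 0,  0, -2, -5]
λ = -5: alg = 4, geom = 2

Step 1 — factor the characteristic polynomial to read off the algebraic multiplicities:
  χ_A(x) = (x + 5)^4

Step 2 — compute geometric multiplicities via the rank-nullity identity g(λ) = n − rank(A − λI):
  rank(A − (-5)·I) = 2, so dim ker(A − (-5)·I) = n − 2 = 2

Summary:
  λ = -5: algebraic multiplicity = 4, geometric multiplicity = 2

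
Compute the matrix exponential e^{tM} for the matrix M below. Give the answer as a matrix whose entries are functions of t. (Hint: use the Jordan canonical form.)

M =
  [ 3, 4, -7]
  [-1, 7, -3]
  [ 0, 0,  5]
e^{tM} =
  [-2*t*exp(5*t) + exp(5*t), 4*t*exp(5*t), t^2*exp(5*t) - 7*t*exp(5*t)]
  [-t*exp(5*t), 2*t*exp(5*t) + exp(5*t), t^2*exp(5*t)/2 - 3*t*exp(5*t)]
  [0, 0, exp(5*t)]

Strategy: write M = P · J · P⁻¹ where J is a Jordan canonical form, so e^{tM} = P · e^{tJ} · P⁻¹, and e^{tJ} can be computed block-by-block.

M has Jordan form
J =
  [5, 1, 0]
  [0, 5, 1]
  [0, 0, 5]
(up to reordering of blocks).

Per-block formulas:
  For a 3×3 Jordan block J_3(5): exp(t · J_3(5)) = e^(5t)·(I + t·N + (t^2/2)·N^2), where N is the 3×3 nilpotent shift.

After assembling e^{tJ} and conjugating by P, we get:

e^{tM} =
  [-2*t*exp(5*t) + exp(5*t), 4*t*exp(5*t), t^2*exp(5*t) - 7*t*exp(5*t)]
  [-t*exp(5*t), 2*t*exp(5*t) + exp(5*t), t^2*exp(5*t)/2 - 3*t*exp(5*t)]
  [0, 0, exp(5*t)]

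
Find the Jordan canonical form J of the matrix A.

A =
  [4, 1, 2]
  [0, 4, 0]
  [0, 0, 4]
J_2(4) ⊕ J_1(4)

The characteristic polynomial is
  det(x·I − A) = x^3 - 12*x^2 + 48*x - 64 = (x - 4)^3

Eigenvalues and multiplicities (the geometric multiplicity of λ is n − rank(A − λI), which equals the number of Jordan blocks for λ):
  λ = 4: algebraic multiplicity = 3, geometric multiplicity = 2

Determining the block sizes for each eigenvalue:
  λ = 4: 2 blocks summing to 3 forces exactly one block of size 2 and the rest size 1 → block sizes [2, 1]

Assembling the blocks gives a Jordan form
J =
  [4, 1, 0]
  [0, 4, 0]
  [0, 0, 4]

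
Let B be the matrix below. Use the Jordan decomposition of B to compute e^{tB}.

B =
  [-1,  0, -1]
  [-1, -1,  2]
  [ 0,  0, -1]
e^{tB} =
  [exp(-t), 0, -t*exp(-t)]
  [-t*exp(-t), exp(-t), t^2*exp(-t)/2 + 2*t*exp(-t)]
  [0, 0, exp(-t)]

Strategy: write B = P · J · P⁻¹ where J is a Jordan canonical form, so e^{tB} = P · e^{tJ} · P⁻¹, and e^{tJ} can be computed block-by-block.

B has Jordan form
J =
  [-1,  1,  0]
  [ 0, -1,  1]
  [ 0,  0, -1]
(up to reordering of blocks).

Per-block formulas:
  For a 3×3 Jordan block J_3(-1): exp(t · J_3(-1)) = e^(-1t)·(I + t·N + (t^2/2)·N^2), where N is the 3×3 nilpotent shift.

After assembling e^{tJ} and conjugating by P, we get:

e^{tB} =
  [exp(-t), 0, -t*exp(-t)]
  [-t*exp(-t), exp(-t), t^2*exp(-t)/2 + 2*t*exp(-t)]
  [0, 0, exp(-t)]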